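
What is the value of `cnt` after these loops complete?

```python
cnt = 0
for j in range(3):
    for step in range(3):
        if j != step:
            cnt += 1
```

3² - 3 (exclude diagonal)
`cnt` takes the values: 0 → 1 → 2 → 3 → 4 → 5 → 6

Answer: 6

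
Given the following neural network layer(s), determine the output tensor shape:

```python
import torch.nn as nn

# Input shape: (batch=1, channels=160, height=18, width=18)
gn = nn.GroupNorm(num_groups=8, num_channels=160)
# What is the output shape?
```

Input: (1, 160, 18, 18) -> Output: (1, 160, 18, 18)

Answer: (1, 160, 18, 18)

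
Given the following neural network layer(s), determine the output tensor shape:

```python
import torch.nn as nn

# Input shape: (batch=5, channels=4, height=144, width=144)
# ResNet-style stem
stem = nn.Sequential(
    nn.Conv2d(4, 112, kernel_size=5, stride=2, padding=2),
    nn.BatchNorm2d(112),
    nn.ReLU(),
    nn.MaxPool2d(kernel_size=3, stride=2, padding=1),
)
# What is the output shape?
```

Input: (5, 4, 144, 144) -> after Conv2d 5x5 stride=2: (5, 112, 72, 72) -> Output: (5, 112, 36, 36)

Answer: (5, 112, 36, 36)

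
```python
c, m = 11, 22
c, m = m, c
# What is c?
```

Trace:
`c, m = 11, 22` → c = 11; m = 22
`c, m = m, c` → c = 22; m = 11
So c = 22

Answer: 22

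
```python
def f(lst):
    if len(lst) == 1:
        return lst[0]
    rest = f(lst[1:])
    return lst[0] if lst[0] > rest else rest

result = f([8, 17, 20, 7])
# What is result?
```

Recursive max over [8, 17, 20, 7] = 20

Answer: 20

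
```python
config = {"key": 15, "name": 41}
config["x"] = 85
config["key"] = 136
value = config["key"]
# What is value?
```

Trace:
`config = {"key": 15, "name": 41}` → config = {'key': 15, 'name': 41}
`config["x"] = 85` → config = {'key': 15, 'name': 41, 'x': 85}
`config["key"] = 136` → config = {'key': 136, 'name': 41, 'x': 85}
`value = config["key"]` → value = 136
So value = 136

Answer: 136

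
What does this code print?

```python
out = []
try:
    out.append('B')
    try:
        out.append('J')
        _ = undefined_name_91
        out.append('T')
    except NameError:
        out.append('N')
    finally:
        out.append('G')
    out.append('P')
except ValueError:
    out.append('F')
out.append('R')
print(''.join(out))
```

Execution trace: 'B' (try body) → 'J' (inner try body) → 'N' (inner except NameError) → 'G' (inner finally) → 'P' (try body, no exception) → 'R' (after the try/except). Output: BJNGPR

Answer: BJNGPR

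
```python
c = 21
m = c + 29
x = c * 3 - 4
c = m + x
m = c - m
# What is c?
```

Trace:
`c = 21` → c = 21
`m = c + 29` → m = 50
`x = c * 3 - 4` → x = 59
`c = m + x` → c = 109
`m = c - m` → m = 59
So c = 109

Answer: 109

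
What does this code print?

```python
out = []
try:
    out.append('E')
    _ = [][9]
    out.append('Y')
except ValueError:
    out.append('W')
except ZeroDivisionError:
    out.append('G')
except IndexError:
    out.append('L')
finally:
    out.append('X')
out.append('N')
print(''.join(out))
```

Execution trace: 'E' (try body) → 'L' (except IndexError) → 'X' (finally) → 'N' (after the try/except). Output: ELXN

Answer: ELXN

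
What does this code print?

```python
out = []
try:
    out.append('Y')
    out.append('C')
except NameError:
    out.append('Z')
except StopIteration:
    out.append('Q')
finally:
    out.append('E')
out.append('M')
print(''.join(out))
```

Execution trace: 'Y' (try body) → 'C' (try body, no exception) → 'E' (finally) → 'M' (after the try/except). Output: YCEM

Answer: YCEM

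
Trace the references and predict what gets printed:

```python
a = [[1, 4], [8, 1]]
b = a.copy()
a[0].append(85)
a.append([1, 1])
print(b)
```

Key concept: shallow copy with nested lists.
Step by step:
`a = [[1, 4], [8, 1]]` → a = [[1, 4], [8, 1]]
`b = a.copy()` → b = [[1, 4], [8, 1]]
`a[0].append(85)` → a = [[1, 4, 85], [8, 1]]; b = [[1, 4, 85], [8, 1]]
`a.append([1, 1])` → a = [[1, 4, 85], [8, 1], [1, 1]]
`print(b)` → prints [[1, 4, 85], [8, 1]]

Answer: [[1, 4, 85], [8, 1]]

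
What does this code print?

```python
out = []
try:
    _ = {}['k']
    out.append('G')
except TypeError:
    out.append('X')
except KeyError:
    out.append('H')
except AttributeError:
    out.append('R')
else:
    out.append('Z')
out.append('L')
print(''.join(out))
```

Execution trace: 'H' (except KeyError) → 'L' (after the try/except). Output: HL

Answer: HL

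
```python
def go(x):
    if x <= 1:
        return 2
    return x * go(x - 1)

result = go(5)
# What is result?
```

go(5) = 5 * 4 * 3 * 2 * 2 = 240

Answer: 240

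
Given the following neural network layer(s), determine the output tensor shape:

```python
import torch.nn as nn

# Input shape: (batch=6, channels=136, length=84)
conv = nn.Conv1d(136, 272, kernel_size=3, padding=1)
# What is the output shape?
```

Input: (6, 136, 84) -> Output: (6, 272, 84)

Answer: (6, 272, 84)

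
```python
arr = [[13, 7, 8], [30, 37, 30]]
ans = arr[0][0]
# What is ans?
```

Trace:
`arr = [[13, 7, 8], [30, 37, 30]]` → arr = [[13, 7, 8], [30, 37, 30]]
`ans = arr[0][0]` → ans = 13
So ans = 13

Answer: 13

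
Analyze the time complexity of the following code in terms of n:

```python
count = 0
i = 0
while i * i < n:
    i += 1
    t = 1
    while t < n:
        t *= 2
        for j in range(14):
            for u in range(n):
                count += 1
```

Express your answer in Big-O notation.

Each loop level contributes: √n × log n × 1 × n. Multiplying the contributions gives O(n√n log n).

Answer: O(n√n log n)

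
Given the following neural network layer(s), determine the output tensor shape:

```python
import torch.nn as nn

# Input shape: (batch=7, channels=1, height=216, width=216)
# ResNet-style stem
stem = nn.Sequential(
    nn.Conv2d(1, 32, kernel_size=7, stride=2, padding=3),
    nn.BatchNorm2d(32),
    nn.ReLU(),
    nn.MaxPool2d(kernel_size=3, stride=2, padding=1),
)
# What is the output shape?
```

Input: (7, 1, 216, 216) -> after Conv2d 7x7 stride=2: (7, 32, 108, 108) -> Output: (7, 32, 54, 54)

Answer: (7, 32, 54, 54)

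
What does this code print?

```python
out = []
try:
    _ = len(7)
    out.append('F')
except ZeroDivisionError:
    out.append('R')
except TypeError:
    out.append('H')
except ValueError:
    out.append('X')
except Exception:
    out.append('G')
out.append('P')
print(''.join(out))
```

Execution trace: 'H' (except TypeError) → 'P' (after the try/except). Output: HP

Answer: HP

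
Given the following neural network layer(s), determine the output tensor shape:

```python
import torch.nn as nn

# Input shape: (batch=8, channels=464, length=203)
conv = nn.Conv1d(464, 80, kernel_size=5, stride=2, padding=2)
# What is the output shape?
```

Input: (8, 464, 203) -> Output: (8, 80, 102)

Answer: (8, 80, 102)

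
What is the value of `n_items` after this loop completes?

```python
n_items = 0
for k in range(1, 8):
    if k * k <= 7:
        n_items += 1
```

Count numbers where k² ≤ 7
`n_items` takes the values: 0 → 1 → 2

Answer: 2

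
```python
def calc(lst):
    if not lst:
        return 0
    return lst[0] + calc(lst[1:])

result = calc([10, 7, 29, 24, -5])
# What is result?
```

10 + 7 + 29 + 24 + (-5) + 0 = 65

Answer: 65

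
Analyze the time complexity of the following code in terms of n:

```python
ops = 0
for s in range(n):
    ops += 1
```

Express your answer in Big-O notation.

Each loop level contributes: n. Multiplying the contributions gives O(n).

Answer: O(n)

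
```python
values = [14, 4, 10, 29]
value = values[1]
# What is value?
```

Trace:
`values = [14, 4, 10, 29]` → values = [14, 4, 10, 29]
`value = values[1]` → value = 4
So value = 4

Answer: 4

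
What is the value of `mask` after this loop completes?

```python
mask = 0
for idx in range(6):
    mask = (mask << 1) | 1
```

Build 6 consecutive 1-bits: 0b111111
`mask` takes the values: 0 → 1 → 3 → 7 → 15 → 31 → 63

Answer: 63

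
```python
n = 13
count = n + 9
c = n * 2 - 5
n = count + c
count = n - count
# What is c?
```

Trace:
`n = 13` → n = 13
`count = n + 9` → count = 22
`c = n * 2 - 5` → c = 21
`n = count + c` → n = 43
`count = n - count` → count = 21
So c = 21

Answer: 21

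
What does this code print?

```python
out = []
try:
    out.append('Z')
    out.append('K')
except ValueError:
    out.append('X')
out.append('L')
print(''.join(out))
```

Execution trace: 'Z' (try body) → 'K' (try body, no exception) → 'L' (after the try/except). Output: ZKL

Answer: ZKL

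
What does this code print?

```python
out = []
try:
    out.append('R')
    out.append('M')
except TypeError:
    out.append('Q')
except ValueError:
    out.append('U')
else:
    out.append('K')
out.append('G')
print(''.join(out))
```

Execution trace: 'R' (try body) → 'M' (try body, no exception) → 'K' (else) → 'G' (after the try/except). Output: RMKG

Answer: RMKG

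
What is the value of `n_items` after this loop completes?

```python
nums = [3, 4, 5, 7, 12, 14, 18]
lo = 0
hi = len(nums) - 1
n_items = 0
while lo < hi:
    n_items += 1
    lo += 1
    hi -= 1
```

Iterations until pointers meet (list length 7)
`n_items` takes the values: 0 → 1 → 2 → 3

Answer: 3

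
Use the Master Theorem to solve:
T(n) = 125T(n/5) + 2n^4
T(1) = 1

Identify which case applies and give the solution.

a=125, b=5, f(n)=2n^4. log_5(125) = 3. Since c=4 > 3 and the regularity condition holds (125(n/5)^4 = (125/5^4)n^4 with 125/5^4 < 1), Case 3 applies: T(n) = Θ(f(n)) = O(n^4).

Answer: O(n^4) - Case 3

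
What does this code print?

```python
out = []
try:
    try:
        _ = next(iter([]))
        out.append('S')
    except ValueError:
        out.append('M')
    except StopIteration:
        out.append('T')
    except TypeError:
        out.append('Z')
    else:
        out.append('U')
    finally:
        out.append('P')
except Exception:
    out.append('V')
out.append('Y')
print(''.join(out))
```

Execution trace: 'T' (inner except StopIteration) → 'P' (inner finally) → 'Y' (after the try/except). Output: TPY

Answer: TPY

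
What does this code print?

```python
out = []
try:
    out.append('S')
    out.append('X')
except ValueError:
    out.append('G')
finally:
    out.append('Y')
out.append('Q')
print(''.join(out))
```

Execution trace: 'S' (try body) → 'X' (try body, no exception) → 'Y' (finally) → 'Q' (after the try/except). Output: SXYQ

Answer: SXYQ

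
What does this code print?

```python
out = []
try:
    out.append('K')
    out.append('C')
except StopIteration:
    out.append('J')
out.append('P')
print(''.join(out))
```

Execution trace: 'K' (try body) → 'C' (try body, no exception) → 'P' (after the try/except). Output: KCP

Answer: KCP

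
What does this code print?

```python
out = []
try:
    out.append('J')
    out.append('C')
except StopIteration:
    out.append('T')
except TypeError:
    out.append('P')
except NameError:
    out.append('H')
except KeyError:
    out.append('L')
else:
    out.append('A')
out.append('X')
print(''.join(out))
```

Execution trace: 'J' (try body) → 'C' (try body, no exception) → 'A' (else) → 'X' (after the try/except). Output: JCAX

Answer: JCAX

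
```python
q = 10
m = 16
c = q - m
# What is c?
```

Trace:
`q = 10` → q = 10
`m = 16` → m = 16
`c = q - m` → c = -6
So c = -6

Answer: -6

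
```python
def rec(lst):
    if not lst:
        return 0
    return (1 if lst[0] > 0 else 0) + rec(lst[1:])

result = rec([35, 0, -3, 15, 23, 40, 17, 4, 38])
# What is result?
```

Count of positive elements in [35, 0, -3, 15, 23, 40, 17, 4, 38] = 7

Answer: 7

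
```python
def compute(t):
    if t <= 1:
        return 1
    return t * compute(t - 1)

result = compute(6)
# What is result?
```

compute(6) = 6 * 5 * 4 * 3 * 2 * 1 = 720

Answer: 720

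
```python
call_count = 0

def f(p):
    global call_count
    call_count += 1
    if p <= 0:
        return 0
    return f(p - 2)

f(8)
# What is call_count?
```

Linear recursion stepping by 2: 5 calls from p=8 down to ≤0.

Answer: 5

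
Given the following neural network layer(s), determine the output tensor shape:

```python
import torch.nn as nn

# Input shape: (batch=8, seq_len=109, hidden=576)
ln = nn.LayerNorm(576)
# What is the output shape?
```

Input: (8, 109, 576) -> Output: (8, 109, 576)

Answer: (8, 109, 576)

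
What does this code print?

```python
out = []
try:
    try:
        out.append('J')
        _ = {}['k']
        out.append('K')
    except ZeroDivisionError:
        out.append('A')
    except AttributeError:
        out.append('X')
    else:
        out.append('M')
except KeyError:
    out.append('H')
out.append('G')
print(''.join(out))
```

Execution trace: 'J' (try body) → 'H' (outer except KeyError) → 'G' (after the try/except). Output: JHG

Answer: JHG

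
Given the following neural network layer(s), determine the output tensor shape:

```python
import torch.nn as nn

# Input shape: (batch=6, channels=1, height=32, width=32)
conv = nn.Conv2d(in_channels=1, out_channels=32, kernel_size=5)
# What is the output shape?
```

Input: (6, 1, 32, 32) -> Output: (6, 32, 28, 28)

Answer: (6, 32, 28, 28)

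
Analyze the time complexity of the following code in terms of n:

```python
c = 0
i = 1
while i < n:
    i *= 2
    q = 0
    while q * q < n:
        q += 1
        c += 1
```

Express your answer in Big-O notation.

Each loop level contributes: log n × √n. Multiplying the contributions gives O(√n log n).

Answer: O(√n log n)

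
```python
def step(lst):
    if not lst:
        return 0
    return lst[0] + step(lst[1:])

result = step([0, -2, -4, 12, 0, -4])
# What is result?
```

0 + (-2) + (-4) + 12 + 0 + (-4) + 0 = 2

Answer: 2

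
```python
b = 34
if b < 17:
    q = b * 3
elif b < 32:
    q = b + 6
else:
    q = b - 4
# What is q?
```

Trace:
`b = 34` → b = 34
`if b < 17: ...` → b < 17 is False, b < 32 is False, take else branch → q = 30
So q = 30

Answer: 30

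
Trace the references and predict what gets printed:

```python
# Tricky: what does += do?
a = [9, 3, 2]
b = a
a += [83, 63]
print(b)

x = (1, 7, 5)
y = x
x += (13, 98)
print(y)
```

Key concept: += behavior differs for mutable vs immutable.
Step by step:
`a = [9, 3, 2]` → a = [9, 3, 2]
`b = a` → b = [9, 3, 2] (same object as a)
`a += [83, 63]` → a = [9, 3, 2, 83, 63] (same object as b); b = [9, 3, 2, 83, 63] (same object as a)
`print(b)` → prints [9, 3, 2, 83, 63]
`x = (1, 7, 5)` → x = (1, 7, 5)
`y = x` → y = (1, 7, 5)
`x += (13, 98)` → x = (1, 7, 5, 13, 98)
`print(y)` → prints (1, 7, 5)

Answer:
[9, 3, 2, 83, 63]
(1, 7, 5)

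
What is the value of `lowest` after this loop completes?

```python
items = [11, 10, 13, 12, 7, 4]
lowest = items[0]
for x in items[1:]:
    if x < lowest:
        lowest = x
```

Minimum of [11, 10, 13, 12, 7, 4]
`lowest` takes the values: 11 → 10 → 7 → 4

Answer: 4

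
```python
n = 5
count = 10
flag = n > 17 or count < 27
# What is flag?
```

Trace:
`n = 5` → n = 5
`count = 10` → count = 10
`flag = n > 17 or count < 27` → flag = True
So flag = True

Answer: True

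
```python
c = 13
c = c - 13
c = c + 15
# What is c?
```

Trace:
`c = 13` → c = 13
`c = c - 13` → c = 0
`c = c + 15` → c = 15
So c = 15

Answer: 15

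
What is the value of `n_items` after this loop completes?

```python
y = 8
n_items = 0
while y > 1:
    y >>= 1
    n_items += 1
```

Count right shifts until 1
`n_items` takes the values: 0 → 1 → 2 → 3

Answer: 3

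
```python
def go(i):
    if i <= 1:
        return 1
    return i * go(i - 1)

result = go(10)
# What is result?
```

go(10) = 10 * 9 * 8 * 7 * 6 * 5 * 4 * 3 * 2 * 1 = 3628800

Answer: 3628800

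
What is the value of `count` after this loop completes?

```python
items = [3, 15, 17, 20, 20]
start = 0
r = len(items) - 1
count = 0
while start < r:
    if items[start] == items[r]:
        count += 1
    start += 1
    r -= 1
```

Count matching pairs from ends
`count` takes the values: 0

Answer: 0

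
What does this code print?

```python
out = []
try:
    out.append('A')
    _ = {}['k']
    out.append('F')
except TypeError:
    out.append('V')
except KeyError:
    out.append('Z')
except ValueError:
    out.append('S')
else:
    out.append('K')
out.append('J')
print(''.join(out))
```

Execution trace: 'A' (try body) → 'Z' (except KeyError) → 'J' (after the try/except). Output: AZJ

Answer: AZJ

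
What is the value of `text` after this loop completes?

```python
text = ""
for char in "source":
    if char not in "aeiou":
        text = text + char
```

Remove vowels from 'source'
`text` takes the values: "" → "s" → "sr" → "src"

Answer: "src"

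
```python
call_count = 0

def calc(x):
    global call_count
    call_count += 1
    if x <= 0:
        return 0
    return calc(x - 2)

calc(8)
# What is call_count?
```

Linear recursion stepping by 2: 5 calls from x=8 down to ≤0.

Answer: 5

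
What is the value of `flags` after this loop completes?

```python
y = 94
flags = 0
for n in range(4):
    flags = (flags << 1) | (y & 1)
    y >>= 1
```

Reverse lowest 4 bits of 94
`flags` takes the values: 0 → 1 → 3 → 7

Answer: 7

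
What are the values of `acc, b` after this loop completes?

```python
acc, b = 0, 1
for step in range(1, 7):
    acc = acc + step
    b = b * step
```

Sum and factorial of 1 to 6
`acc, b` takes the values: (0, 1) → (1, 1) → (3, 1) → (3, 2) → (6, 2) → (6, 6) → (10, 6) → (10, 24) → (15, 24) → (15, 120) → (21, 120) → (21, 720)

Answer: 21, 720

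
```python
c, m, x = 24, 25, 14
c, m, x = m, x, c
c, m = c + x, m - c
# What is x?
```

Trace:
`c, m, x = 24, 25, 14` → c = 24; m = 25; x = 14
`c, m, x = m, x, c` → c = 25; m = 14; x = 24
`c, m = c + x, m - c` → c = 49; m = -11
So x = 24

Answer: 24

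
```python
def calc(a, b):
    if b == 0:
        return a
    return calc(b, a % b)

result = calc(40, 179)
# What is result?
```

calc(40, 179) -> calc(179, 40) -> calc(40, 19) -> calc(19, 2) -> calc(2, 1) -> calc(1, 0) -> 1

Answer: 1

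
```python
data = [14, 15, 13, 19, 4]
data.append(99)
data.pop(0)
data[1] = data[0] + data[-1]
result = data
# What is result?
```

Trace:
`data = [14, 15, 13, 19, 4]` → data = [14, 15, 13, 19, 4]
`data.append(99)` → data = [14, 15, 13, 19, 4, 99]
`data.pop(0)` → data = [15, 13, 19, 4, 99]
`data[1] = data[0] + data[-1]` → data = [15, 114, 19, 4, 99]
`result = data` → result = [15, 114, 19, 4, 99]
So result = [15, 114, 19, 4, 99]

Answer: [15, 114, 19, 4, 99]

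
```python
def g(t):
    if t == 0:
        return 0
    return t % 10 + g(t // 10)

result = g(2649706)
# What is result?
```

Sum of digits of 2649706: 6 + 0 + 7 + 9 + 4 + 6 + 2 = 34

Answer: 34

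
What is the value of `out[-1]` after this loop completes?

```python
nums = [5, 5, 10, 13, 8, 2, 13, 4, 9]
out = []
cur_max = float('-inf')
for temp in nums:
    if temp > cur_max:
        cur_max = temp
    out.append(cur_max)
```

Running max ends at 13
`out` takes the values: [] → [5] → [5, 5] → [5, 5, 10] → [5, 5, 10, 13] → [5, 5, 10, 13, 13] → [5, 5, 10, 13, 13, 13] → [5, 5, 10, 13, 13, 13, 13] → [5, 5, 10, 13, 13, 13, 13, 13] → [5, 5, 10, 13, 13, 13, 13, 13, 13]
So `out[-1]` = 13

Answer: 13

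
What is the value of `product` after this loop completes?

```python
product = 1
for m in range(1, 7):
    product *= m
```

6! = 720
`product` takes the values: 1 → 2 → 6 → 24 → 120 → 720

Answer: 720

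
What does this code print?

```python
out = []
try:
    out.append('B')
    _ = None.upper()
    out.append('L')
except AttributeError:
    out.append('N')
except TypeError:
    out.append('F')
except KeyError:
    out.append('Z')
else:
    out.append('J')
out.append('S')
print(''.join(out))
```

Execution trace: 'B' (try body) → 'N' (except AttributeError) → 'S' (after the try/except). Output: BNS

Answer: BNS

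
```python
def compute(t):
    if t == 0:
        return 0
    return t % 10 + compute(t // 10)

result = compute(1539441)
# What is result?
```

Sum of digits of 1539441: 1 + 4 + 4 + 9 + 3 + 5 + 1 = 27

Answer: 27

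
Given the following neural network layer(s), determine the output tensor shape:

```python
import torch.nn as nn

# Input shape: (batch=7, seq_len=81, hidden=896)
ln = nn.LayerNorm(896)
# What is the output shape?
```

Input: (7, 81, 896) -> Output: (7, 81, 896)

Answer: (7, 81, 896)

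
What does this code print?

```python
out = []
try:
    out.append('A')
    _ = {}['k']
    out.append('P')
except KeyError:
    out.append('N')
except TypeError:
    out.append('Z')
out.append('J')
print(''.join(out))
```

Execution trace: 'A' (try body) → 'N' (except KeyError) → 'J' (after the try/except). Output: ANJ

Answer: ANJ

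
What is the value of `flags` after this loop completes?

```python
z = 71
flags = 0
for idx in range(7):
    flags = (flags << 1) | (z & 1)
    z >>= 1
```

Reverse lowest 7 bits of 71
`flags` takes the values: 0 → 1 → 3 → 7 → 14 → 28 → 56 → 113

Answer: 113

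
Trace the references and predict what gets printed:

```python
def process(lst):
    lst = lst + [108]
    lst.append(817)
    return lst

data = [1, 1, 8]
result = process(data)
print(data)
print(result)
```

Key concept: rebinding parameter vs mutation.
Step by step:
`data = [1, 1, 8]` → data = [1, 1, 8]
`result = process(data)` → result = [1, 1, 8, 108, 817]
`print(data)` → prints [1, 1, 8]
`print(result)` → prints [1, 1, 8, 108, 817]

Answer:
[1, 1, 8]
[1, 1, 8, 108, 817]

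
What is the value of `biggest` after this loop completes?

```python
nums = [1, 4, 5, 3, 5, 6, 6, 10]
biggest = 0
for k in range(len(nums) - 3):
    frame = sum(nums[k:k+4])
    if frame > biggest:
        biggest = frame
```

Max sum of 4-element window in [1, 4, 5, 3, 5, 6, 6, 10]
`biggest` takes the values: 0 → 13 → 17 → 19 → 20 → 27

Answer: 27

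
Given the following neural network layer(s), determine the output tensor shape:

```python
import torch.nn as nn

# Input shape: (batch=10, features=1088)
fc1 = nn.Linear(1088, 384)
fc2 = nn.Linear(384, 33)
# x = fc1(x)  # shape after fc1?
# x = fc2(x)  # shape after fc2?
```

Input: (10, 1088) -> after fc1: (10, 384) -> Output: (10, 33)

Answer: (10, 33)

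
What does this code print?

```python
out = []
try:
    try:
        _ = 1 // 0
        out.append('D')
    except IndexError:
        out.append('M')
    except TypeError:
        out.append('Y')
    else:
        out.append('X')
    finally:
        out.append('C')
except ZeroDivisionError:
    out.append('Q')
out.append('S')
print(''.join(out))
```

Execution trace: 'C' (inner finally) → 'Q' (outer except ZeroDivisionError) → 'S' (after the try/except). Output: CQS

Answer: CQS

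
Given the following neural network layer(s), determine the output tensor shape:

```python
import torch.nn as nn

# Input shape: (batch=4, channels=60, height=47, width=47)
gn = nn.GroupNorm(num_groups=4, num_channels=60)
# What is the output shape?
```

Input: (4, 60, 47, 47) -> Output: (4, 60, 47, 47)

Answer: (4, 60, 47, 47)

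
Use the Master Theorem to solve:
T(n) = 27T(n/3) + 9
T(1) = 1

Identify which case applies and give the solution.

a=27, b=3, f(n)=9. log_3(27) = 3. Since c=0 < 3, Case 1 applies: T(n) = Θ(n^log_b(a)) = O(n^3).

Answer: O(n^3) - Case 1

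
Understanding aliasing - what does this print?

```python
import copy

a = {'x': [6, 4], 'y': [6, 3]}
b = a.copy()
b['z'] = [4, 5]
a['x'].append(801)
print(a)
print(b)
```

Key concept: shallow copy of dict with mutable values.
Step by step:
`a = {'x': [6, 4], 'y': [6, 3]}` → a = {'x': [6, 4], 'y': [6, 3]}
`b = a.copy()` → b = {'x': [6, 4], 'y': [6, 3]}
`b['z'] = [4, 5]` → b = {'x': [6, 4], 'y': [6, 3], 'z': [4, 5]}
`a['x'].append(801)` → a = {'x': [6, 4, 801], 'y': [6, 3]}; b = {'x': [6, 4, 801], 'y': [6, 3], 'z': [4, 5]}
`print(a)` → prints {'x': [6, 4, 801], 'y': [6, 3]}
`print(b)` → prints {'x': [6, 4, 801], 'y': [6, 3], 'z': [4, 5]}

Answer:
{'x': [6, 4, 801], 'y': [6, 3]}
{'x': [6, 4, 801], 'y': [6, 3], 'z': [4, 5]}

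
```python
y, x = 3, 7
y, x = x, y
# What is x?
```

Trace:
`y, x = 3, 7` → y = 3; x = 7
`y, x = x, y` → y = 7; x = 3
So x = 3

Answer: 3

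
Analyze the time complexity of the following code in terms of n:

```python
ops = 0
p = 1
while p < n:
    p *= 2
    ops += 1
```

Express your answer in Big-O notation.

Each loop level contributes: log n. Multiplying the contributions gives O(log n).

Answer: O(log n)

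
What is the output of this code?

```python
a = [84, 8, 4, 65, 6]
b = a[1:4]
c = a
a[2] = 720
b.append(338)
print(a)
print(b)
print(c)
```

Key concept: slice vs alias.
Step by step:
`a = [84, 8, 4, 65, 6]` → a = [84, 8, 4, 65, 6]
`b = a[1:4]` → b = [8, 4, 65]
`c = a` → c = [84, 8, 4, 65, 6] (same object as a)
`a[2] = 720` → a = [84, 8, 720, 65, 6] (same object as c); c = [84, 8, 720, 65, 6] (same object as a)
`b.append(338)` → b = [8, 4, 65, 338]
`print(a)` → prints [84, 8, 720, 65, 6]
`print(b)` → prints [8, 4, 65, 338]
`print(c)` → prints [84, 8, 720, 65, 6]

Answer:
[84, 8, 720, 65, 6]
[8, 4, 65, 338]
[84, 8, 720, 65, 6]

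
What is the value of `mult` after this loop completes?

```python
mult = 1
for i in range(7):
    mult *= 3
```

3^7 = 2187
`mult` takes the values: 1 → 3 → 9 → 27 → 81 → 243 → 729 → 2187

Answer: 2187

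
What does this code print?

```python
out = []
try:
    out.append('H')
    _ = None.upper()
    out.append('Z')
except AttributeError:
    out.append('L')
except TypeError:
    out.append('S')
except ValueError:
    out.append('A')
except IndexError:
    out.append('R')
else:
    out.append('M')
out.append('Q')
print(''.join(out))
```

Execution trace: 'H' (try body) → 'L' (except AttributeError) → 'Q' (after the try/except). Output: HLQ

Answer: HLQ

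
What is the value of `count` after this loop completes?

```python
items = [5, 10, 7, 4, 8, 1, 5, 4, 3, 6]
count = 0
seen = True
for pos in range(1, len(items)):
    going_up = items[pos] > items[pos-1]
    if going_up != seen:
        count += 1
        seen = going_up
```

Count direction changes in [5, 10, 7, 4, 8, 1, 5, 4, 3, 6]
`count` takes the values: 0 → 1 → 2 → 3 → 4 → 5 → 6

Answer: 6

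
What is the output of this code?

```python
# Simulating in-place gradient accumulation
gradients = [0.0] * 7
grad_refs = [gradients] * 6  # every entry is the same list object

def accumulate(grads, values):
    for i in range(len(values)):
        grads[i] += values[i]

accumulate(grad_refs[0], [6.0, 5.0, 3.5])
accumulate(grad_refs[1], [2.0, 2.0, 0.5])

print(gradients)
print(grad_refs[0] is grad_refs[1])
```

Key concept: gradient accumulation aliasing.
Step by step:
`gradients = [0.0] * 7` → gradients = [0.0, 0.0, 0.0, 0.0, 0.0, 0.0, 0.0]
`grad_refs = [gradients] * 6` → grad_refs = [[0.0, 0.0, 0.0, 0.0, 0.0, 0.0, 0.0], [0.0, 0.0, 0.0, 0.0, 0.0, 0.0, 0.0], [0.0, 0.0, 0.0, 0.0, 0.0, 0.0, 0.0], [0.0, 0.0, 0.0, 0.0, 0.0, 0.0, 0.0], [0.0, 0.0, 0.0, 0.0, 0.0, 0.0, 0.0], [0.0, 0.0, 0.0, 0.0, 0.0, 0.0, 0.0]]
`accumulate(grad_refs[0], [6.0, 5.0, 3.5])` → gradients = [6.0, 5.0, 3.5, 0.0, 0.0, 0.0, 0.0]; grad_refs = [[6.0, 5.0, 3.5, 0.0, 0.0, 0.0, 0.0], [6.0, 5.0, 3.5, 0.0, 0.0, 0.0, 0.0], [6.0, 5.0, 3.5, 0.0, 0.0, 0.0, 0.0], [6.0, 5.0, 3.5, 0.0, 0.0, 0.0, 0.0], [6.0, 5.0, 3.5, 0.0, 0.0, 0.0, 0.0], [6.0, 5.0, 3.5, 0.0, 0.0, 0.0, 0.0]]
`accumulate(grad_refs[1], [2.0, 2.0, 0.5])` → gradients = [8.0, 7.0, 4.0, 0.0, 0.0, 0.0, 0.0]; grad_refs = [[8.0, 7.0, 4.0, 0.0, 0.0, 0.0, 0.0], [8.0, 7.0, 4.0, 0.0, 0.0, 0.0, 0.0], [8.0, 7.0, 4.0, 0.0, 0.0, 0.0, 0.0], [8.0, 7.0, 4.0, 0.0, 0.0, 0.0, 0.0], [8.0, 7.0, 4.0, 0.0, 0.0, 0.0, 0.0], [8.0, 7.0, 4.0, 0.0, 0.0, 0.0, 0.0]]
`print(gradients)` → prints [8.0, 7.0, 4.0, 0.0, 0.0, 0.0, 0.0]
`print(grad_refs[0] is grad_refs[1])` → prints True

Answer:
[8.0, 7.0, 4.0, 0.0, 0.0, 0.0, 0.0]
True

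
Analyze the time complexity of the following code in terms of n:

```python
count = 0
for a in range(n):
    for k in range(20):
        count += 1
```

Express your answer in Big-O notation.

Each loop level contributes: n × 1. Multiplying the contributions gives O(n).

Answer: O(n)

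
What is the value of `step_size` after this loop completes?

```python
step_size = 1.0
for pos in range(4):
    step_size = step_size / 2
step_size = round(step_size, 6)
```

Halving LR 4 times: 1 / 2^4
`step_size` takes the values: 1.0 → 0.5 → 0.25 → 0.125 → 0.0625

Answer: 0.0625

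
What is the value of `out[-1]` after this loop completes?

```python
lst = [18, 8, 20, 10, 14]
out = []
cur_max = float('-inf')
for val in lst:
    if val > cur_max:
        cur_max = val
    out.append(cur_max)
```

Running max ends at 20
`out` takes the values: [] → [18] → [18, 18] → [18, 18, 20] → [18, 18, 20, 20] → [18, 18, 20, 20, 20]
So `out[-1]` = 20

Answer: 20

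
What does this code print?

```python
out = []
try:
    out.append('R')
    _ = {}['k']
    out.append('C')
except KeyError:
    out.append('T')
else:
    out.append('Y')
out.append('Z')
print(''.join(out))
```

Execution trace: 'R' (try body) → 'T' (except KeyError) → 'Z' (after the try/except). Output: RTZ

Answer: RTZ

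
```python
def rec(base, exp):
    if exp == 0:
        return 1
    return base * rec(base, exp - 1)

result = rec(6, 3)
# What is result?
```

rec(6, 3) = 6 * 6 * 6 = 216

Answer: 216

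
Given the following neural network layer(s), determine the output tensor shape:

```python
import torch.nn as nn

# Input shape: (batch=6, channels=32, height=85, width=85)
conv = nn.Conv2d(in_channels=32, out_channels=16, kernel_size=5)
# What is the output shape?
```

Input: (6, 32, 85, 85) -> Output: (6, 16, 81, 81)

Answer: (6, 16, 81, 81)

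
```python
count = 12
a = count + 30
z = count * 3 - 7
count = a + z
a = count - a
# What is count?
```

Trace:
`count = 12` → count = 12
`a = count + 30` → a = 42
`z = count * 3 - 7` → z = 29
`count = a + z` → count = 71
`a = count - a` → a = 29
So count = 71

Answer: 71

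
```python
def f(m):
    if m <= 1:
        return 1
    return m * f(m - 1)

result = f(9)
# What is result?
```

f(9) = 9 * 8 * 7 * 6 * 5 * 4 * 3 * 2 * 1 = 362880

Answer: 362880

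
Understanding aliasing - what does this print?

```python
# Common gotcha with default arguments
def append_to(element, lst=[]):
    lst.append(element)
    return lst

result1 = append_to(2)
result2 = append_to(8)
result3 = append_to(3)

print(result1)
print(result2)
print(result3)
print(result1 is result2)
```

Key concept: mutable default argument gotcha.
Step by step:
`result1 = append_to(2)` → result1 = [2]
`result2 = append_to(8)` → result1 = [2, 8] (same object as result2); result2 = [2, 8] (same object as result1)
`result3 = append_to(3)` → result1 = [2, 8, 3] (same object as result2, result3); result2 = [2, 8, 3] (same object as result1, result3); result3 = [2, 8, 3] (same object as result1, result2)
`print(result1)` → prints [2, 8, 3]
`print(result2)` → prints [2, 8, 3]
`print(result3)` → prints [2, 8, 3]
`print(result1 is result2)` → prints True

Answer:
[2, 8, 3]
[2, 8, 3]
[2, 8, 3]
True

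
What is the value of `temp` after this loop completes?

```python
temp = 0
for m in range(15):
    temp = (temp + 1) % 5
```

Increment mod 5, 15 times = 0
`temp` takes the values: 0 → 1 → 2 → 3 → 4 → 0 → 1 → 2 → 3 → 4 → 0 → 1 → 2 → 3 → 4 → 0

Answer: 0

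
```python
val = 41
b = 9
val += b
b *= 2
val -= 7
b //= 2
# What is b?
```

Trace:
`val = 41` → val = 41
`b = 9` → b = 9
`val += b` → val = 50
`b *= 2` → b = 18
`val -= 7` → val = 43
`b //= 2` → b = 9
So b = 9

Answer: 9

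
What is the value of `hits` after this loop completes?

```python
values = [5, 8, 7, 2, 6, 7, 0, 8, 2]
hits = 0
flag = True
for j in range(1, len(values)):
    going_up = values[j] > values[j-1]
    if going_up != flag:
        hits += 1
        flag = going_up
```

Count direction changes in [5, 8, 7, 2, 6, 7, 0, 8, 2]
`hits` takes the values: 0 → 1 → 2 → 3 → 4 → 5

Answer: 5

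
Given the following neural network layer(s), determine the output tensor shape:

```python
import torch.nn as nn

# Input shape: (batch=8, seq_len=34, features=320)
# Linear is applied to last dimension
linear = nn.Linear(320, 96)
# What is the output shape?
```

Input: (8, 34, 320) -> Output: (8, 34, 96)

Answer: (8, 34, 96)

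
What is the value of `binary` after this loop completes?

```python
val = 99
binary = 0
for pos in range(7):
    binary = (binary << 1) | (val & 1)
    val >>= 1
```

Reverse lowest 7 bits of 99
`binary` takes the values: 0 → 1 → 3 → 6 → 12 → 24 → 49 → 99

Answer: 99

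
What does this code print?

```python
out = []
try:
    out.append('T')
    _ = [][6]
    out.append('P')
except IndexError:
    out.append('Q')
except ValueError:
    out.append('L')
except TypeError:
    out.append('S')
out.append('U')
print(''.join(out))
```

Execution trace: 'T' (try body) → 'Q' (except IndexError) → 'U' (after the try/except). Output: TQU

Answer: TQU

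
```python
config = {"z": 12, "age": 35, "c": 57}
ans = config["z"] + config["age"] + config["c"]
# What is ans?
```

Trace:
`config = {"z": 12, "age": 35, "c": 57}` → config = {'z': 12, 'age': 35, 'c': 57}
`ans = config["z"] + config["age"] + config["c"]` → ans = 104
So ans = 104

Answer: 104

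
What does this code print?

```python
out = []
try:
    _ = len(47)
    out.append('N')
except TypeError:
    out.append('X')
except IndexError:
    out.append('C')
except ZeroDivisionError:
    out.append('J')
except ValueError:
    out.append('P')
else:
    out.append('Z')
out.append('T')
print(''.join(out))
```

Execution trace: 'X' (except TypeError) → 'T' (after the try/except). Output: XT

Answer: XT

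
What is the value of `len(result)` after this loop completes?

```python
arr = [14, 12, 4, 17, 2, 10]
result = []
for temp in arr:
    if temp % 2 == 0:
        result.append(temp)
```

Count even numbers in [14, 12, 4, 17, 2, 10]
`result` takes the values: [] → [14] → [14, 12] → [14, 12, 4] → [14, 12, 4, 2] → [14, 12, 4, 2, 10]
So `len(result)` = 5

Answer: 5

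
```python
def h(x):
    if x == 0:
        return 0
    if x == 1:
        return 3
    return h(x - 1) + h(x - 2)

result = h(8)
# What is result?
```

Build up from base cases: h(0)=0, h(1)=3, h(2)=3, h(3)=6, h(4)=9, h(5)=15, h(6)=24, ..., h(8)=63

Answer: 63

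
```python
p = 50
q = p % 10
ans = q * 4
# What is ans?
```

Trace:
`p = 50` → p = 50
`q = p % 10` → q = 0
`ans = q * 4` → ans = 0
So ans = 0

Answer: 0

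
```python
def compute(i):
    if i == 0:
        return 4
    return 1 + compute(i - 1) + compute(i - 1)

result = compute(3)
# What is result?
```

compute(i) = 1 + 2·compute(i-1), compute(0)=4. Closed form: (4+1)·2^3 - 1 = 39.

Answer: 39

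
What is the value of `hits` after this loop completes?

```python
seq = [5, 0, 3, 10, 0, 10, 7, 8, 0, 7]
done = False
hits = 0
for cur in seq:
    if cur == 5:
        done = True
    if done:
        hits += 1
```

Count elements after first 5 in [5, 0, 3, 10, 0, 10, 7, 8, 0, 7]
`hits` takes the values: 0 → 1 → 2 → 3 → 4 → 5 → 6 → 7 → 8 → 9 → 10

Answer: 10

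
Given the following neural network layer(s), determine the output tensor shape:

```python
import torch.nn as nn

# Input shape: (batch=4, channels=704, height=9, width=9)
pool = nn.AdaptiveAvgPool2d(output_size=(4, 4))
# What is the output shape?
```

Input: (4, 704, 9, 9) -> Output: (4, 704, 4, 4)

Answer: (4, 704, 4, 4)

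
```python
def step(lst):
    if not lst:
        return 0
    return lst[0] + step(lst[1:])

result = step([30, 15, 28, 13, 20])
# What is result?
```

30 + 15 + 28 + 13 + 20 + 0 = 106

Answer: 106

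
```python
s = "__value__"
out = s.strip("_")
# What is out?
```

Trace:
`s = "__value__"` → s = '__value__'
`out = s.strip("_")` → out = 'value'
So out = 'value'

Answer: 'value'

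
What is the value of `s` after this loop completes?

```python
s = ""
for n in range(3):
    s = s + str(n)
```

Concatenate digits 0 to 2
`s` takes the values: "" → "0" → "01" → "012"

Answer: "012"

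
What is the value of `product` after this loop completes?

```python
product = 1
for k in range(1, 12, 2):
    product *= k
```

Product of 1, 3, 5, ... up to 11
`product` takes the values: 1 → 3 → 15 → 105 → 945 → 10395

Answer: 10395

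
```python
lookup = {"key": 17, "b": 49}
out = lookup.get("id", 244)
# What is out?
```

Trace:
`lookup = {"key": 17, "b": 49}` → lookup = {'key': 17, 'b': 49}
`out = lookup.get("id", 244)` → out = 244
So out = 244

Answer: 244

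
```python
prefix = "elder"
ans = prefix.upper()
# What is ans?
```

Trace:
`prefix = "elder"` → prefix = 'elder'
`ans = prefix.upper()` → ans = 'ELDER'
So ans = 'ELDER'

Answer: 'ELDER'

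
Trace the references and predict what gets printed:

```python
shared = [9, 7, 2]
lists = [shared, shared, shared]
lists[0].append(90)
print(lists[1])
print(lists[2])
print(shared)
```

Key concept: list of same reference.
Step by step:
`shared = [9, 7, 2]` → shared = [9, 7, 2]
`lists = [shared, shared, shared]` → lists = [[9, 7, 2], [9, 7, 2], [9, 7, 2]]
`lists[0].append(90)` → shared = [9, 7, 2, 90]; lists = [[9, 7, 2, 90], [9, 7, 2, 90], [9, 7, 2, 90]]
`print(lists[1])` → prints [9, 7, 2, 90]
`print(lists[2])` → prints [9, 7, 2, 90]
`print(shared)` → prints [9, 7, 2, 90]

Answer:
[9, 7, 2, 90]
[9, 7, 2, 90]
[9, 7, 2, 90]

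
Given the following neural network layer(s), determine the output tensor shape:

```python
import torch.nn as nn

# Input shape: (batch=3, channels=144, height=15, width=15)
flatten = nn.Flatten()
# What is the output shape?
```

Input: (3, 144, 15, 15) -> Output: (3, 32400)

Answer: (3, 32400)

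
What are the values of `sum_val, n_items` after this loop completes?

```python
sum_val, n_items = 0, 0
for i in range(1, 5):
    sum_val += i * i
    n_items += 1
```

Sum of squares and count
`sum_val, n_items` takes the values: (0, 0) → (1, 0) → (1, 1) → (5, 1) → (5, 2) → (14, 2) → (14, 3) → (30, 3) → (30, 4)

Answer: 30, 4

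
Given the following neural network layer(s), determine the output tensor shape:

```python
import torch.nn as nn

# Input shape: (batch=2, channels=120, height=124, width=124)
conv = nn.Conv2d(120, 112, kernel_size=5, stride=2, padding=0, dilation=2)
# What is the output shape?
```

Input: (2, 120, 124, 124) -> Output: (2, 112, 58, 58)

Answer: (2, 112, 58, 58)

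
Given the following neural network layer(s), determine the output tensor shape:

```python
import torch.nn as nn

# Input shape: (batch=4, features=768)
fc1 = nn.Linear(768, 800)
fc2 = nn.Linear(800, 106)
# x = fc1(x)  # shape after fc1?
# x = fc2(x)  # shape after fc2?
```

Input: (4, 768) -> after fc1: (4, 800) -> Output: (4, 106)

Answer: (4, 106)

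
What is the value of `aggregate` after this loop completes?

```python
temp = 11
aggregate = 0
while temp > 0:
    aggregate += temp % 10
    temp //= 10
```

Sum digits of 11
`aggregate` takes the values: 0 → 1 → 2

Answer: 2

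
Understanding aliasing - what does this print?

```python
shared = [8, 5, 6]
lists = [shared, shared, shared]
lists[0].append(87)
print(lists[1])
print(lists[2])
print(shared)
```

Key concept: list of same reference.
Step by step:
`shared = [8, 5, 6]` → shared = [8, 5, 6]
`lists = [shared, shared, shared]` → lists = [[8, 5, 6], [8, 5, 6], [8, 5, 6]]
`lists[0].append(87)` → shared = [8, 5, 6, 87]; lists = [[8, 5, 6, 87], [8, 5, 6, 87], [8, 5, 6, 87]]
`print(lists[1])` → prints [8, 5, 6, 87]
`print(lists[2])` → prints [8, 5, 6, 87]
`print(shared)` → prints [8, 5, 6, 87]

Answer:
[8, 5, 6, 87]
[8, 5, 6, 87]
[8, 5, 6, 87]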